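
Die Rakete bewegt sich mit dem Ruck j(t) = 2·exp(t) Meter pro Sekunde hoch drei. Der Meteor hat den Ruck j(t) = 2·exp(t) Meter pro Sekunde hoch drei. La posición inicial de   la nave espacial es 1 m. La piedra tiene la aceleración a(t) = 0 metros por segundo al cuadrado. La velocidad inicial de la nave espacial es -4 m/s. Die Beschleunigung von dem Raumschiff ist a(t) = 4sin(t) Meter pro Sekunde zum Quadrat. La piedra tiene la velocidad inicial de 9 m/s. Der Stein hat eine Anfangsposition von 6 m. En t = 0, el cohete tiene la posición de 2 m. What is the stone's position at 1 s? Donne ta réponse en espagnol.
Para resolver esto, necesitamos tomar 2 antiderivadas de nuestra ecuación de la aceleración a(t) = 0. La integral de la aceleración es la velocidad. Usando v(0) = 9, obtenemos v(t) = 9. Tomando ∫v(t)dt y aplicando x(0) = 6, encontramos x(t) = 9·t + 6. Usando x(t) = 9·t + 6 y sustituyendo t = 1, encontramos x = 15.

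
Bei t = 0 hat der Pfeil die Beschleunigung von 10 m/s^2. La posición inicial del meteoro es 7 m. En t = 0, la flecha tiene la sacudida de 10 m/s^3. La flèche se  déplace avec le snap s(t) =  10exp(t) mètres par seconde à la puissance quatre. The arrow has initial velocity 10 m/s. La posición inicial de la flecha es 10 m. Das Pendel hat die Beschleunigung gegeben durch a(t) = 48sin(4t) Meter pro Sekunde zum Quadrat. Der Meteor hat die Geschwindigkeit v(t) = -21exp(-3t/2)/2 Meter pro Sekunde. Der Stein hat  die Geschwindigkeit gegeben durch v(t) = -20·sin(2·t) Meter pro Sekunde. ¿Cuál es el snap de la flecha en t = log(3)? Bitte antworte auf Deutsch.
Aus der Gleichung für den Snap s(t) = 10·exp(t), setzen wir t = log(3) ein und erhalten s = 30.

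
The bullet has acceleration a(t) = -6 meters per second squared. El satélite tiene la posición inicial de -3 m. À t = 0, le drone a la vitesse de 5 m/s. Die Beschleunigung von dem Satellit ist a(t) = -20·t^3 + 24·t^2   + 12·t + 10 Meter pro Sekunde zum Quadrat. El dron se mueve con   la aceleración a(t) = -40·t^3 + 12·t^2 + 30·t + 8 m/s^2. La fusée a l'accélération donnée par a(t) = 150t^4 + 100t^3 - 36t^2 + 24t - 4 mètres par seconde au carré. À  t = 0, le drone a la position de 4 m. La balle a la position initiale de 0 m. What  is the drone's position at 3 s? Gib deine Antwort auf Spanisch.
Para resolver esto, necesitamos tomar 2 antiderivadas de nuestra ecuación de la aceleración a(t) = -40·t^3 + 12·t^2 + 30·t + 8. La antiderivada de la aceleración, con v(0) = 5, da la velocidad: v(t) = -10·t^4 + 4·t^3 + 15·t^2 + 8·t + 5. Integrando la velocidad y usando la condición inicial x(0) = 4, obtenemos x(t) = -2·t^5 + t^4 + 5·t^3 + 4·t^2 + 5·t + 4. De la ecuación de la posición x(t) = -2·t^5 + t^4 + 5·t^3 + 4·t^2 + 5·t + 4, sustituimos t = 3 para obtener x = -215.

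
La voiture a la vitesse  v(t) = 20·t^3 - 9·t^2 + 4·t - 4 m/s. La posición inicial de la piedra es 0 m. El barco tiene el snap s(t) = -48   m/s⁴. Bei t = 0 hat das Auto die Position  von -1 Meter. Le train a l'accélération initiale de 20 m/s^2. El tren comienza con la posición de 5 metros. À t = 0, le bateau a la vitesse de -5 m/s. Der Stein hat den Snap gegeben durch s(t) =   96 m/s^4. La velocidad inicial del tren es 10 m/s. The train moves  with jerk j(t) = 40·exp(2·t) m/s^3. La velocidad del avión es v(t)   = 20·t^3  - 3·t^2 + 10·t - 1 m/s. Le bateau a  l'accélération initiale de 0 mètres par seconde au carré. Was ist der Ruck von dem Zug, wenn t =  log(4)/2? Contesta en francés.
De l'équation du jerk j(t) = 40·exp(2·t), nous substituons t = log(4)/2 pour obtenir j = 160.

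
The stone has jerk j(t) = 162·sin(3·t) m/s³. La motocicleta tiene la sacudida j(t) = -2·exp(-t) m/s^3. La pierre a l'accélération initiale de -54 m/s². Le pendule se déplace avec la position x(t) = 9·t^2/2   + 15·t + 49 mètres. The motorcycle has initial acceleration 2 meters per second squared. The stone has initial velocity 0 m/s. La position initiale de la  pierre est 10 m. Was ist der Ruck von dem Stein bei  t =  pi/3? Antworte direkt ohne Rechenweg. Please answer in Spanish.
La respuesta es 0.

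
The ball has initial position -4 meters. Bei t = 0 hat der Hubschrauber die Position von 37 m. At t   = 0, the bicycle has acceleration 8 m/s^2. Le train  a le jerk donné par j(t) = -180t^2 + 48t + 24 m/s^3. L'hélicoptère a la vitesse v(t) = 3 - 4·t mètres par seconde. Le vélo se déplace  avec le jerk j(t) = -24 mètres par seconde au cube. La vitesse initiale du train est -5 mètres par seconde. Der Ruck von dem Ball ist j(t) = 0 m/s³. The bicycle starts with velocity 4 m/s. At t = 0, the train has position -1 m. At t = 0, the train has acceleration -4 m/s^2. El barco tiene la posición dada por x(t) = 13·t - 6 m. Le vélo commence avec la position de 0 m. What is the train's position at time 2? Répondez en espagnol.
Partiendo de la sacudida j(t) = -180·t^2 + 48·t + 24, tomamos 3 integrales. Tomando ∫j(t)dt y aplicando a(0) = -4, encontramos a(t) = -60·t^3 + 24·t^2 + 24·t - 4. La integral de la aceleración es la velocidad. Usando v(0) = -5, obtenemos v(t) = -15·t^4 + 8·t^3 + 12·t^2 - 4·t - 5. La integral de la velocidad, con x(0) = -1, da la posición: x(t) = -3·t^5 + 2·t^4 + 4·t^3 - 2·t^2 - 5·t - 1. Tenemos la posición x(t) = -3·t^5 + 2·t^4 + 4·t^3 - 2·t^2 - 5·t - 1. Sustituyendo t = 2: x(2) = -51.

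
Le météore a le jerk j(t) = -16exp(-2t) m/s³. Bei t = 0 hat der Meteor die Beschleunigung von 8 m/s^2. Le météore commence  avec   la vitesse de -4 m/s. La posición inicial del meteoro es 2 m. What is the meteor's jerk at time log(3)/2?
We have jerk j(t) = -16·exp(-2·t). Substituting t = log(3)/2: j(log(3)/2) = -16/3.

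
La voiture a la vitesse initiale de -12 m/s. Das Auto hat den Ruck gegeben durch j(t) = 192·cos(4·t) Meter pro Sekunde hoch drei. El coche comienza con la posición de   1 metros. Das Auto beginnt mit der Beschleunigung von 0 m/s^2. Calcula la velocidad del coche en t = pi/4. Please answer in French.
Nous devons intégrer notre équation du jerk j(t) = 192·cos(4·t) 2 fois. L'intégrale du jerk est l'accélération. En utilisant a(0) = 0, nous obtenons a(t) = 48·sin(4·t). En intégrant l'accélération et en utilisant la condition initiale v(0) = -12, nous obtenons v(t) = -12·cos(4·t). Nous avons la vitesse v(t) = -12·cos(4·t). En substituant t = pi/4: v(pi/4) = 12.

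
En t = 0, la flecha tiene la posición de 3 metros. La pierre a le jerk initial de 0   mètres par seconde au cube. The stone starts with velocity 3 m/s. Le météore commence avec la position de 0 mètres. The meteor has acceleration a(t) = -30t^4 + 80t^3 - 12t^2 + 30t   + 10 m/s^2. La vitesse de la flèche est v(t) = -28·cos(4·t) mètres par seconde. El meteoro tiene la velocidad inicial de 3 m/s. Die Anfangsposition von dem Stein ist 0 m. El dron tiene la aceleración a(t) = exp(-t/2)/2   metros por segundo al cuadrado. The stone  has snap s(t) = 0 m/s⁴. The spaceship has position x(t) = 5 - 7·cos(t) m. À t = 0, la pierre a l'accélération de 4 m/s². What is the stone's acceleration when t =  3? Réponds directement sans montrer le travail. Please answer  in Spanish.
La respuesta es 4.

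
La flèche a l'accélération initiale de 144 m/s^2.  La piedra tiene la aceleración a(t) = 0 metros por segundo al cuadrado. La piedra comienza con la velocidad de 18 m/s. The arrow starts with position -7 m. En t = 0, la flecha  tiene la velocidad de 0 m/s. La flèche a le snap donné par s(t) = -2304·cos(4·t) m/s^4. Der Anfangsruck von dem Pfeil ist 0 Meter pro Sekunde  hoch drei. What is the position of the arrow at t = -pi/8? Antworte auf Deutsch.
Ausgehend von dem Snap s(t) = -2304·cos(4·t), nehmen wir 4 Integrale. Die Stammfunktion von dem Snap ist der Ruck. Mit j(0) = 0 erhalten wir j(t) = -576·sin(4·t). Durch Integration von dem Ruck und Verwendung der Anfangsbedingung a(0) = 144, erhalten wir a(t) = 144·cos(4·t). Das Integral von der Beschleunigung ist die Geschwindigkeit. Mit v(0) = 0 erhalten wir v(t) = 36·sin(4·t). Durch Integration von der Geschwindigkeit und Verwendung der Anfangsbedingung x(0) = -7, erhalten wir x(t) = 2 - 9·cos(4·t). Aus der Gleichung für die Position x(t) = 2 - 9·cos(4·t), setzen wir t = -pi/8 ein und erhalten x = 2.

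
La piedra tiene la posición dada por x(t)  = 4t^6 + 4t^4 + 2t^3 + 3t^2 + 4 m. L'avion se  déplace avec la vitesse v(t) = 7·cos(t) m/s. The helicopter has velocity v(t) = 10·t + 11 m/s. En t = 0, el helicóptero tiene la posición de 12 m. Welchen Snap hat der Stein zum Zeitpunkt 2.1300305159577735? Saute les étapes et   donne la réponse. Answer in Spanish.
s(2.1300305159577735) = 6629.32319843233.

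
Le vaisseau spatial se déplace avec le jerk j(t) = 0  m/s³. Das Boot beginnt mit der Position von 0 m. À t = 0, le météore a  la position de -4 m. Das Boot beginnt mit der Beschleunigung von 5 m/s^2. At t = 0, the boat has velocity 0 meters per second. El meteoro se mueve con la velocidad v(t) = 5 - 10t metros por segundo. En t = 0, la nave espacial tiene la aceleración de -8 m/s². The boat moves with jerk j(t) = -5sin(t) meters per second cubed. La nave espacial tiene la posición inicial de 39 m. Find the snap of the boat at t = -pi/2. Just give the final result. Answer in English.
At t = -pi/2, s = 0.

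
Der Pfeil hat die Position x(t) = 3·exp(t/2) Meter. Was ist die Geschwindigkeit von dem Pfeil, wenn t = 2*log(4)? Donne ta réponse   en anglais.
To solve this, we need to take 1 derivative of our position equation x(t) = 3·exp(t/2). Taking d/dt of x(t), we find v(t) = 3·exp(t/2)/2. From the given velocity equation v(t) = 3·exp(t/2)/2, we substitute t = 2*log(4) to get v = 6.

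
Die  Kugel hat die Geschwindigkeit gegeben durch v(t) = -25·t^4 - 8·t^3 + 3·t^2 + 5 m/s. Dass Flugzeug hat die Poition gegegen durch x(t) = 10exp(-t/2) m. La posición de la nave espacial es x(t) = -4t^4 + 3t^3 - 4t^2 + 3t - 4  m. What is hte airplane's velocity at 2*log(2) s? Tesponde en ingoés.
To solve this, we need to take 1 derivative of our position equation x(t) = 10·exp(-t/2). The derivative of position gives velocity: v(t) = -5·exp(-t/2). We have velocity v(t) = -5·exp(-t/2). Substituting t = 2*log(2): v(2*log(2)) = -5/2.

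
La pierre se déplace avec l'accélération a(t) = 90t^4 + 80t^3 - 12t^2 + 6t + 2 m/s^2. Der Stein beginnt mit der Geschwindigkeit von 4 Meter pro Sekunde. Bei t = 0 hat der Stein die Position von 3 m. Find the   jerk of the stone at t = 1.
We must differentiate our acceleration equation a(t) = 90·t^4 + 80·t^3 - 12·t^2 + 6·t + 2 1 time. Differentiating acceleration, we get jerk: j(t) = 360·t^3 + 240·t^2 - 24·t + 6. We have jerk j(t) = 360·t^3 + 240·t^2 - 24·t + 6. Substituting t = 1: j(1) = 582.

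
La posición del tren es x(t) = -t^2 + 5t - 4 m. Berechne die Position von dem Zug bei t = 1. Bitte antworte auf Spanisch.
Tenemos la posición x(t) = -t^2 + 5·t - 4. Sustituyendo t = 1: x(1) = 0.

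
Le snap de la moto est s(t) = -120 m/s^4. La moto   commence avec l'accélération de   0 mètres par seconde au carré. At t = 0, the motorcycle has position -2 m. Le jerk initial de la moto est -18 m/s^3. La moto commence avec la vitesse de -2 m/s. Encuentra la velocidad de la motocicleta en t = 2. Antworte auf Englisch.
To solve this, we need to take 3 antiderivatives of our snap equation s(t) = -120. The integral of snap, with j(0) = -18, gives jerk: j(t) = -120·t - 18. The antiderivative of jerk, with a(0) = 0, gives acceleration: a(t) = 6·t·(-10·t - 3). The integral of acceleration is velocity. Using v(0) = -2, we get v(t) = -20·t^3 - 9·t^2 - 2. We have velocity v(t) = -20·t^3 - 9·t^2 - 2. Substituting t = 2: v(2) = -198.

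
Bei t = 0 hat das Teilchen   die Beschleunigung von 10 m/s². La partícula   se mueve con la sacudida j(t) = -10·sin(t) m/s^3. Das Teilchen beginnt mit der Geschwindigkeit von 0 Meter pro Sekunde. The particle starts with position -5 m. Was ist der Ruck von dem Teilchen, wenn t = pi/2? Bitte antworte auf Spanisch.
Tenemos la sacudida j(t) = -10·sin(t). Sustituyendo t = pi/2: j(pi/2) = -10.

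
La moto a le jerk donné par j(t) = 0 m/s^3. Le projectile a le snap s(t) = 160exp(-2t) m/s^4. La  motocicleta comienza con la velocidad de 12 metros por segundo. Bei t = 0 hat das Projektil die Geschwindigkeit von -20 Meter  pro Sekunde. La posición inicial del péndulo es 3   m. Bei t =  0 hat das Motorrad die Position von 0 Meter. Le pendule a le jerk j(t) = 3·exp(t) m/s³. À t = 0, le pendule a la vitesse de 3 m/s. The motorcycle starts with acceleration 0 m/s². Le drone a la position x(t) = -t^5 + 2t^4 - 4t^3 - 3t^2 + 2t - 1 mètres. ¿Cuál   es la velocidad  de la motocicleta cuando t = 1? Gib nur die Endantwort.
La velocidad en t = 1 es v = 12.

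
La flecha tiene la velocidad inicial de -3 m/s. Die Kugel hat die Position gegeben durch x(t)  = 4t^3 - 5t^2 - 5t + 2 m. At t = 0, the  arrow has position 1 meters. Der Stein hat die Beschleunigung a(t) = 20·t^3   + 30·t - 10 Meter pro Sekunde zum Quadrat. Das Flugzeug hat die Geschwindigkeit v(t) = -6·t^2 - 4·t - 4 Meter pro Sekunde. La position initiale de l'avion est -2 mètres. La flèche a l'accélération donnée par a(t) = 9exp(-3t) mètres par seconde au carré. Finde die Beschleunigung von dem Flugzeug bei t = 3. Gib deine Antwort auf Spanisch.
Partiendo de la velocidad v(t) = -6·t^2 - 4·t - 4, tomamos 1 derivada. Tomando d/dt de v(t), encontramos a(t) = -12·t - 4. Usando a(t) = -12·t - 4 y sustituyendo t = 3, encontramos a = -40.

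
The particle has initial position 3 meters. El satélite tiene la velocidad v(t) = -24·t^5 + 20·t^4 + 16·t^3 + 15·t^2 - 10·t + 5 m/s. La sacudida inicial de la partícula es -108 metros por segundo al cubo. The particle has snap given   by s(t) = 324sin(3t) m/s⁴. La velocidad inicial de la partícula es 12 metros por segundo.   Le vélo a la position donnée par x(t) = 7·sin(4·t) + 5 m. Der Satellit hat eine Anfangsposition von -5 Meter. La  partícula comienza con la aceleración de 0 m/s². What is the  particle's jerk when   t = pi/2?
To find the answer, we compute 1 antiderivative of s(t) = 324·sin(3·t). Integrating snap and using the initial condition j(0) = -108, we get j(t) = -108·cos(3·t). We have jerk j(t) = -108·cos(3·t). Substituting t = pi/2: j(pi/2) = 0.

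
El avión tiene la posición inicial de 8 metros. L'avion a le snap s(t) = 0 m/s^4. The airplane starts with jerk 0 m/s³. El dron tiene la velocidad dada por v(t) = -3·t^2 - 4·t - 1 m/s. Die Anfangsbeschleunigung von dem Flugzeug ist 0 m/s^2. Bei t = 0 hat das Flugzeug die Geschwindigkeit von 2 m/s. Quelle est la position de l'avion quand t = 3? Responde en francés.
Nous devons intégrer notre équation du snap s(t) = 0 4 fois. En prenant ∫s(t)dt et en appliquant j(0) = 0, nous trouvons j(t) = 0. En prenant ∫j(t)dt et en appliquant a(0) = 0, nous trouvons a(t) = 0. L'intégrale de l'accélération est la vitesse. En utilisant v(0) = 2, nous obtenons v(t) = 2. En prenant ∫v(t)dt et en appliquant x(0) = 8, nous trouvons x(t) = 2·t + 8. En utilisant x(t) = 2·t + 8 et en substituant t = 3, nous trouvons x = 14.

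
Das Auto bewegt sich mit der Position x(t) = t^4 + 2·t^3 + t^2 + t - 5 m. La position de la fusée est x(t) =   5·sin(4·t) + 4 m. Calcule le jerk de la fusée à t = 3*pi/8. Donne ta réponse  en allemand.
Wir müssen unsere Gleichung für die Position x(t) = 5·sin(4·t) + 4 3-mal ableiten. Mit d/dt von x(t) finden wir v(t) = 20·cos(4·t). Mit d/dt von v(t) finden wir a(t) = -80·sin(4·t). Durch Ableiten von der Beschleunigung erhalten wir den Ruck: j(t) = -320·cos(4·t). Aus der Gleichung für den Ruck j(t) = -320·cos(4·t), setzen wir t = 3*pi/8 ein und erhalten j = 0.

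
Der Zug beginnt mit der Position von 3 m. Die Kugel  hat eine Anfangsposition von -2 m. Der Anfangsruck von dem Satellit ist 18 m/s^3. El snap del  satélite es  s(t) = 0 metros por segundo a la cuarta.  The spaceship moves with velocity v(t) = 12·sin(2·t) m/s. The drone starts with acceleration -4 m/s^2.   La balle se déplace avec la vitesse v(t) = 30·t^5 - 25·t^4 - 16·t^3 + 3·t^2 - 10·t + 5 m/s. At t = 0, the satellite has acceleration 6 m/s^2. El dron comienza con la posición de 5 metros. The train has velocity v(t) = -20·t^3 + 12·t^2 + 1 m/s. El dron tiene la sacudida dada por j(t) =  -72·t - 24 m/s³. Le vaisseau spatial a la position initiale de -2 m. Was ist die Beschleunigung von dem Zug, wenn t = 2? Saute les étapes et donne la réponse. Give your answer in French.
La réponse est -192.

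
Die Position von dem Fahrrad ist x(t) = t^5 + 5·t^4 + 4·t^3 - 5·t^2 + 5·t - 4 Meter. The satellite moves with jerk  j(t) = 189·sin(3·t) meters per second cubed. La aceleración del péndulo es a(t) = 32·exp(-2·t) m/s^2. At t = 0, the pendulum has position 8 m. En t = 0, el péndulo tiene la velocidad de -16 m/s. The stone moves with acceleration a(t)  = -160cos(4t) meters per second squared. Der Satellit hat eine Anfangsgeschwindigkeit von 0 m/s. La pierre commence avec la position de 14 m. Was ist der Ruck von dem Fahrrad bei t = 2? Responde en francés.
En partant de la position x(t) = t^5 + 5·t^4 + 4·t^3 - 5·t^2 + 5·t - 4, nous prenons 3 dérivées. La dérivée de la position donne la vitesse: v(t) = 5·t^4 + 20·t^3 + 12·t^2 - 10·t + 5. En dérivant la vitesse, nous obtenons l'accélération: a(t) = 20·t^3 + 60·t^2 + 24·t - 10. En prenant d/dt de a(t), nous trouvons j(t) = 60·t^2 + 120·t + 24. En utilisant j(t) = 60·t^2 + 120·t + 24 et en substituant t = 2, nous trouvons j = 504.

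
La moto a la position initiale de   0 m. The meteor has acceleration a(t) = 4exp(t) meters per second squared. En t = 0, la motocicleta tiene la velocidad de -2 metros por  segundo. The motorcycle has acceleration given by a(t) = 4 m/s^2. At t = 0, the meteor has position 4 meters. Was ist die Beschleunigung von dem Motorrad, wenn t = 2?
Mit a(t) = 4 und Einsetzen von t = 2, finden wir a = 4.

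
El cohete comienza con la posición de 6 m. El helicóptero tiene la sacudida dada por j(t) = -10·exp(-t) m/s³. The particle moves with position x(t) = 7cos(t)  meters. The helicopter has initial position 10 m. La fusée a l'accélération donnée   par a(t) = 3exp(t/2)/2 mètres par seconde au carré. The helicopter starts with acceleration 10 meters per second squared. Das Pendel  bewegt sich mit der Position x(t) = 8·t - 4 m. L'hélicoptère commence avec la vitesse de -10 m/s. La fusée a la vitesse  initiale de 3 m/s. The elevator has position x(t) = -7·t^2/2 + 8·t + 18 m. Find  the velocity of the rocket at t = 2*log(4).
To find the answer, we compute 1 antiderivative of a(t) = 3·exp(t/2)/2. The integral of acceleration, with v(0) = 3, gives velocity: v(t) = 3·exp(t/2). We have velocity v(t) = 3·exp(t/2). Substituting t = 2*log(4): v(2*log(4)) = 12.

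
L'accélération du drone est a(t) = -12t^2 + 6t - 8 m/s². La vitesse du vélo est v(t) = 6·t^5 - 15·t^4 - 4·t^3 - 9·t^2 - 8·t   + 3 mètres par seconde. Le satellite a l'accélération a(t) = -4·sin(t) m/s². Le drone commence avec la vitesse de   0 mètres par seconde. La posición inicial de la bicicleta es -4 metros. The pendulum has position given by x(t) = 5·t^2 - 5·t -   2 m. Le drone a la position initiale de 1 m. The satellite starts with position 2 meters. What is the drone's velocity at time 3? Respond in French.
En partant de l'accélération a(t) = -12·t^2 + 6·t - 8, nous prenons 1 primitive. En intégrant l'accélération et en utilisant la condition initiale v(0) = 0, nous obtenons v(t) = t·(-4·t^2 + 3·t - 8). De l'équation de la vitesse v(t) = t·(-4·t^2 + 3·t - 8), nous substituons t = 3 pour obtenir v = -105.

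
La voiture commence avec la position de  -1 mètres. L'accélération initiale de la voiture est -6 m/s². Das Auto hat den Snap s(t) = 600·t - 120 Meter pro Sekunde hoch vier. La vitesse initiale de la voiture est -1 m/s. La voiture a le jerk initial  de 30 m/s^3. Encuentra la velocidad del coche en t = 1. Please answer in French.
Nous devons trouver l'intégrale de notre équation du snap s(t) = 600·t - 120 3 fois. La primitive du snap est le jerk. En utilisant j(0) = 30, nous obtenons j(t) = 300·t^2 - 120·t + 30. En prenant ∫j(t)dt et en appliquant a(0) = -6, nous trouvons a(t) = 100·t^3 - 60·t^2 + 30·t - 6. L'intégrale de l'accélération est la vitesse. En utilisant v(0) = -1, nous obtenons v(t) = 25·t^4 - 20·t^3 + 15·t^2 - 6·t - 1. De l'équation de la vitesse v(t) = 25·t^4 - 20·t^3 + 15·t^2 - 6·t - 1, nous substituons t = 1 pour obtenir v = 13.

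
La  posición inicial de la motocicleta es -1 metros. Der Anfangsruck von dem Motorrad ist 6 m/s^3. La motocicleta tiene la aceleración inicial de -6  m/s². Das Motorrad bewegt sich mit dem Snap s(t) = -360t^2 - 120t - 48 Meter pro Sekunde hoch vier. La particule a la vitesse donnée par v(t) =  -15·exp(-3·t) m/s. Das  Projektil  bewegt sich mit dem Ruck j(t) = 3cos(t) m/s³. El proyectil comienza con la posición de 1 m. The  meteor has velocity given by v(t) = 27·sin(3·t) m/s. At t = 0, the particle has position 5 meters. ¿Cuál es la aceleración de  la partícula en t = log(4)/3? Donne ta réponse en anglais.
Starting from velocity v(t) = -15·exp(-3·t), we take 1 derivative. The derivative of velocity gives acceleration: a(t) = 45·exp(-3·t). Using a(t) = 45·exp(-3·t) and substituting t = log(4)/3, we find a = 45/4.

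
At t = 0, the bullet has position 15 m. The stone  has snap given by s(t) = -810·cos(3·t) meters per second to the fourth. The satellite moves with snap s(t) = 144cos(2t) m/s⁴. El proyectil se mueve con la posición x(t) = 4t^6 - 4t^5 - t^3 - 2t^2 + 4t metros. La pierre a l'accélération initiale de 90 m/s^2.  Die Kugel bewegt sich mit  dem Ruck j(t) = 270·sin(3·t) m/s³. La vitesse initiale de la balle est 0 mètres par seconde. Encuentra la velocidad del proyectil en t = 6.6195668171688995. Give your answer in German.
Ausgehend von der Position x(t) = 4·t^6 - 4·t^5 - t^3 - 2·t^2 + 4·t, nehmen wir 1 Ableitung. Durch Ableiten von der Position erhalten wir die Geschwindigkeit: v(t) = 24·t^5 - 20·t^4 - 3·t^2 - 4·t + 4. Wir haben die Geschwindigkeit v(t) = 24·t^5 - 20·t^4 - 3·t^2 - 4·t + 4. Durch Einsetzen von t = 6.6195668171688995: v(6.6195668171688995) = 266486.173909787.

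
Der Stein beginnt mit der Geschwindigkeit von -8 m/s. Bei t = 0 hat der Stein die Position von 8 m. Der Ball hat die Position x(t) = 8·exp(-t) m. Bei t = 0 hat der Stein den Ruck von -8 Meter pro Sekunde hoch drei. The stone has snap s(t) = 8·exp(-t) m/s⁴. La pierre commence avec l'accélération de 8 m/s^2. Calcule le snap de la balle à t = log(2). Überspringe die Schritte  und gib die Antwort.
Le snap à t = log(2) est s = 4.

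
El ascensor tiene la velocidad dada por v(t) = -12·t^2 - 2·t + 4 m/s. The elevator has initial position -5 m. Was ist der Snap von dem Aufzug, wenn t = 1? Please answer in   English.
We must differentiate our velocity equation v(t) = -12·t^2 - 2·t + 4 3 times. Taking d/dt of v(t), we find a(t) = -24·t - 2. The derivative of acceleration gives jerk: j(t) = -24. The derivative of jerk gives snap: s(t) = 0. We have snap s(t) = 0. Substituting t = 1: s(1) = 0.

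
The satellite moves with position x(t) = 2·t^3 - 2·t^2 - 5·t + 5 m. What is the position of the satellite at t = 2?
From the given position equation x(t) = 2·t^3 - 2·t^2 - 5·t + 5, we substitute t = 2 to get x = 3.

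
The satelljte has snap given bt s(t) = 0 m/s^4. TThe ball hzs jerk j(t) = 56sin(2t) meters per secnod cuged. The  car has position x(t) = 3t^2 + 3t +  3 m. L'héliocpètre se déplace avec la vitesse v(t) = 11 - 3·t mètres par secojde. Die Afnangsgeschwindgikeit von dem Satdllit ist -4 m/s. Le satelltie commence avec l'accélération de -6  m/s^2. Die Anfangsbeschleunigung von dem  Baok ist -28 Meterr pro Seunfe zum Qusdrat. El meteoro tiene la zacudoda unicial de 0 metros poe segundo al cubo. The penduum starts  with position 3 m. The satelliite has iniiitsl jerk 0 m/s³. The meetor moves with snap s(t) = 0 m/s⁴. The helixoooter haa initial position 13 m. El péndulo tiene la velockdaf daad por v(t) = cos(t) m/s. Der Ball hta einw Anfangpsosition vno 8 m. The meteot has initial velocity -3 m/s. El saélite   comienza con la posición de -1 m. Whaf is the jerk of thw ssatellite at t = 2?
Starting from snap s(t) = 0, we take 1 antiderivative. The antiderivative of snap is jerk. Using j(0) = 0, we get j(t) = 0. From the given jerk equation j(t) = 0, we substitute t = 2 to get j = 0.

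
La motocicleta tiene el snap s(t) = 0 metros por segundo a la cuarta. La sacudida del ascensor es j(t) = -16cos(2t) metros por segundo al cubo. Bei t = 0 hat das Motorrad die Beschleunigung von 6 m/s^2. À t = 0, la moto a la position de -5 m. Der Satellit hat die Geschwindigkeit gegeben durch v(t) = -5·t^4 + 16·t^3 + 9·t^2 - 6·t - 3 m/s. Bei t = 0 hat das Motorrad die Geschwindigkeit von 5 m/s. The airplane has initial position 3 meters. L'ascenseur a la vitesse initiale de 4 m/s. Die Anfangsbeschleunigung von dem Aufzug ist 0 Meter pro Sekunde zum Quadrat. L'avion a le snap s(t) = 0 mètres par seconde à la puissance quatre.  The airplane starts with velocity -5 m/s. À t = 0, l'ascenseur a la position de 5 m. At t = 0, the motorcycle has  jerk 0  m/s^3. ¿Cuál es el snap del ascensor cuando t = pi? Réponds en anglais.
We must differentiate our jerk equation j(t) = -16·cos(2·t) 1 time. Differentiating jerk, we get snap: s(t) = 32·sin(2·t). Using s(t) = 32·sin(2·t) and substituting t = pi, we find s = 0.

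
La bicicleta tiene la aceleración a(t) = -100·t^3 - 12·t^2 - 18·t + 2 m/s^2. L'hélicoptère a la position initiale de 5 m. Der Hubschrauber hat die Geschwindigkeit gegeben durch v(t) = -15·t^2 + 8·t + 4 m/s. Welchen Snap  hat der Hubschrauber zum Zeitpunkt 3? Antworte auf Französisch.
Nous devons dériver notre équation de la vitesse v(t) = -15·t^2 + 8·t + 4 3 fois. En prenant d/dt de v(t), nous trouvons a(t) = 8 - 30·t. En dérivant l'accélération, nous obtenons le jerk: j(t) = -30. La dérivée du jerk donne le snap: s(t) = 0. Nous avons le snap s(t) = 0. En substituant t = 3: s(3) = 0.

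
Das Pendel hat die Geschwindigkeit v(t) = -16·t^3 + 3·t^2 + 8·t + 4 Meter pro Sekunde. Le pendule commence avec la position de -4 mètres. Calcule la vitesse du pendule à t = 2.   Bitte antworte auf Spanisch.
Tenemos la velocidad v(t) = -16·t^3 + 3·t^2 + 8·t + 4. Sustituyendo t = 2: v(2) = -96.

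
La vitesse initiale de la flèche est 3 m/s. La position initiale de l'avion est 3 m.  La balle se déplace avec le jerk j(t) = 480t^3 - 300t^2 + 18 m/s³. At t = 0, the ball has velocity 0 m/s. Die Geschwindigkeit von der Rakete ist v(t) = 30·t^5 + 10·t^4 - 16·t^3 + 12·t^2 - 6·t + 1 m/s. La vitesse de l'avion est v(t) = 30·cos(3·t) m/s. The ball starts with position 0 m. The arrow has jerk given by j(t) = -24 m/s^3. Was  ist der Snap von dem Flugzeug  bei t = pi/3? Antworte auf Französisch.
Nous devons dériver notre équation de la vitesse v(t) = 30·cos(3·t) 3 fois. En prenant d/dt de v(t), nous trouvons a(t) = -90·sin(3·t). En prenant d/dt de a(t), nous trouvons j(t) = -270·cos(3·t). La dérivée du jerk donne le snap: s(t) = 810·sin(3·t). En utilisant s(t) = 810·sin(3·t) et en substituant t = pi/3, nous trouvons s = 0.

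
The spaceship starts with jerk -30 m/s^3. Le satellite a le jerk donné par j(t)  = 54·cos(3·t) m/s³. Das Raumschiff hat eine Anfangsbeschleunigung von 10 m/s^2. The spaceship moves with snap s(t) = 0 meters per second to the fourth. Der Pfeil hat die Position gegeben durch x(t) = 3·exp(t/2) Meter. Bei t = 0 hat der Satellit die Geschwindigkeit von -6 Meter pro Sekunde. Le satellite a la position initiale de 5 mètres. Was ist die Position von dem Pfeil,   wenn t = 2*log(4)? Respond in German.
Wir haben die Position x(t) = 3·exp(t/2). Durch Einsetzen von t = 2*log(4): x(2*log(4)) = 12.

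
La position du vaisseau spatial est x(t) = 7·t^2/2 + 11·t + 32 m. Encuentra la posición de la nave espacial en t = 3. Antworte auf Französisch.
En utilisant x(t) = 7·t^2/2 + 11·t + 32 et en substituant t = 3, nous trouvons x = 193/2.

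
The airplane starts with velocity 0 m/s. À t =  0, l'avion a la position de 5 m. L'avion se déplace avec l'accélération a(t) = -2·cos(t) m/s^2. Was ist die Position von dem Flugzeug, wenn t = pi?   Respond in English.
We need to integrate our acceleration equation a(t) = -2·cos(t) 2 times. The antiderivative of acceleration, with v(0) = 0, gives velocity: v(t) = -2·sin(t). The integral of velocity, with x(0) = 5, gives position: x(t) = 2·cos(t) + 3. We have position x(t) = 2·cos(t) + 3. Substituting t = pi: x(pi) = 1.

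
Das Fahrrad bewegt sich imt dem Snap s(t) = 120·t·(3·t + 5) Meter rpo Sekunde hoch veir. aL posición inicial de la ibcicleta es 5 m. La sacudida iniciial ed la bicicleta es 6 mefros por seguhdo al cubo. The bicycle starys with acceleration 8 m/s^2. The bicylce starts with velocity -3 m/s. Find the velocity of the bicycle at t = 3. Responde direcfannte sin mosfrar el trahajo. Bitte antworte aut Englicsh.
The velocity at t = 3 is v = 3531.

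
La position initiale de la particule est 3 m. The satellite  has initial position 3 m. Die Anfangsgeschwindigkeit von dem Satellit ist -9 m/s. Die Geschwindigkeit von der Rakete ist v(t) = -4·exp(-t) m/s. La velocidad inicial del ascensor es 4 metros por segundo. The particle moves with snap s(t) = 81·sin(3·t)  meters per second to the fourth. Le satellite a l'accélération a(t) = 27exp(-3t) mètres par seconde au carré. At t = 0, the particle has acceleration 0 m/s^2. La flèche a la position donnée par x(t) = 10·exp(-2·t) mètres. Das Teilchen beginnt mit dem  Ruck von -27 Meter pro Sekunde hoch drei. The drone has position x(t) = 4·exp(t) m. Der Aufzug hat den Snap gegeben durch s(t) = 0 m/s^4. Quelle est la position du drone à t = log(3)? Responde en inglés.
Using x(t) = 4·exp(t) and substituting t = log(3), we find x = 12.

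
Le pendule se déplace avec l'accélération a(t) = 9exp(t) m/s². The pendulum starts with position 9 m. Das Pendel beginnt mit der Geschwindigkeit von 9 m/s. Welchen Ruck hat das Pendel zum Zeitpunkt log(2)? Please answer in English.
Starting from acceleration a(t) = 9·exp(t), we take 1 derivative. Taking d/dt of a(t), we find j(t) = 9·exp(t). From the given jerk equation j(t) = 9·exp(t), we substitute t = log(2) to get j = 18.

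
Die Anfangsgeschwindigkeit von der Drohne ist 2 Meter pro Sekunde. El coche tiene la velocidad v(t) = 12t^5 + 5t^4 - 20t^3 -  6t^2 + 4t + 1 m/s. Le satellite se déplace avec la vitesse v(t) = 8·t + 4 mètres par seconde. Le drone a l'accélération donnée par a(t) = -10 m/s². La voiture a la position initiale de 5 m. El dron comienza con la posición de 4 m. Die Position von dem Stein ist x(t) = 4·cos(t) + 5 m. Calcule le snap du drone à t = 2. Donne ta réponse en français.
Pour résoudre ceci, nous devons prendre 2 dérivées de notre équation de l'accélération a(t) = -10. En dérivant l'accélération, nous obtenons le jerk: j(t) = 0. En dérivant le jerk, nous obtenons le snap: s(t) = 0. De l'équation du snap s(t) = 0, nous substituons t = 2 pour obtenir s = 0.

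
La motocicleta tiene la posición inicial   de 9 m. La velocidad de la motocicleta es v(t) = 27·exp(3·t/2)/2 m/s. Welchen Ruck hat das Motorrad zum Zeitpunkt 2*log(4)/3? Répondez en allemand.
Wir müssen unsere Gleichung für die Geschwindigkeit v(t) = 27·exp(3·t/2)/2 2-mal ableiten. Durch Ableiten von der Geschwindigkeit erhalten wir die Beschleunigung: a(t) = 81·exp(3·t/2)/4. Die Ableitung von der Beschleunigung ergibt den Ruck: j(t) = 243·exp(3·t/2)/8. Mit j(t) = 243·exp(3·t/2)/8 und Einsetzen von t = 2*log(4)/3, finden wir j = 243/2.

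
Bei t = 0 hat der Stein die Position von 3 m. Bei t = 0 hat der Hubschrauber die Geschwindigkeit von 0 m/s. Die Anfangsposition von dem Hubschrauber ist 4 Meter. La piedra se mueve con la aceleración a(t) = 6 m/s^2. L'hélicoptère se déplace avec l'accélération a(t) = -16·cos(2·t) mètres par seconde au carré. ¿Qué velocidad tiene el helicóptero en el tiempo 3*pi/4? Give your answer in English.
We need to integrate our acceleration equation a(t) = -16·cos(2·t) 1 time. Taking ∫a(t)dt and applying v(0) = 0, we find v(t) = -8·sin(2·t). We have velocity v(t) = -8·sin(2·t). Substituting t = 3*pi/4: v(3*pi/4) = 8.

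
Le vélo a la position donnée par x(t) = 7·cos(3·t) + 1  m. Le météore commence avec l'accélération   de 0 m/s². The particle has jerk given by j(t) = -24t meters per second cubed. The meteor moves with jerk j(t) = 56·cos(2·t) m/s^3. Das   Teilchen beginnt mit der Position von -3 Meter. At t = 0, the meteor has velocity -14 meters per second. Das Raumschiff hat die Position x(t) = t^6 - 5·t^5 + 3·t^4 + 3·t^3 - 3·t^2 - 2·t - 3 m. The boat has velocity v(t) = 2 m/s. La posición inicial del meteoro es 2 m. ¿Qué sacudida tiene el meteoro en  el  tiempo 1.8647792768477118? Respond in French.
En utilisant j(t) = 56·cos(2·t) et en substituant t = 1.8647792768477118, nous trouvons j = -46.5959565782950.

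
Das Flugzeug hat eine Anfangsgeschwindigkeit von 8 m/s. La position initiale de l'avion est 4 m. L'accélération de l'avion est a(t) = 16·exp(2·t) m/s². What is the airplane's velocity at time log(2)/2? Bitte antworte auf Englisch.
Starting from acceleration a(t) = 16·exp(2·t), we take 1 antiderivative. Integrating acceleration and using the initial condition v(0) = 8, we get v(t) = 8·exp(2·t). We have velocity v(t) = 8·exp(2·t). Substituting t = log(2)/2: v(log(2)/2) = 16.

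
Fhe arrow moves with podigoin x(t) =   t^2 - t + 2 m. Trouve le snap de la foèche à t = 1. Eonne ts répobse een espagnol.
Debemos derivar nuestra ecuación de la posición x(t) = t^2 - t + 2 4 veces. Tomando d/dt de x(t), encontramos v(t) = 2·t - 1. Tomando d/dt de v(t), encontramos a(t) = 2. Derivando la aceleración, obtenemos la sacudida: j(t) = 0. Derivando la sacudida, obtenemos el snap: s(t) = 0. Usando s(t) = 0 y sustituyendo t = 1, encontramos s = 0.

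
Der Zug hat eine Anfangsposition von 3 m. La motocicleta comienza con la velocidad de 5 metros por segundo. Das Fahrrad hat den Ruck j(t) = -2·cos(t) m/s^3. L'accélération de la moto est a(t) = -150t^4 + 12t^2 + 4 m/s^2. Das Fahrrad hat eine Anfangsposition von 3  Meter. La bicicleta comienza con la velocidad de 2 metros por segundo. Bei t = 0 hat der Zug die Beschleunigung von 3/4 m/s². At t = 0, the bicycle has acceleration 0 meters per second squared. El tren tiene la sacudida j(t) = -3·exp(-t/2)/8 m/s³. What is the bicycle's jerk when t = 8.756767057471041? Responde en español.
Tenemos la sacudida j(t) = -2·cos(t). Sustituyendo t = 8.756767057471041: j(8.756767057471041) = 1.57011063129600.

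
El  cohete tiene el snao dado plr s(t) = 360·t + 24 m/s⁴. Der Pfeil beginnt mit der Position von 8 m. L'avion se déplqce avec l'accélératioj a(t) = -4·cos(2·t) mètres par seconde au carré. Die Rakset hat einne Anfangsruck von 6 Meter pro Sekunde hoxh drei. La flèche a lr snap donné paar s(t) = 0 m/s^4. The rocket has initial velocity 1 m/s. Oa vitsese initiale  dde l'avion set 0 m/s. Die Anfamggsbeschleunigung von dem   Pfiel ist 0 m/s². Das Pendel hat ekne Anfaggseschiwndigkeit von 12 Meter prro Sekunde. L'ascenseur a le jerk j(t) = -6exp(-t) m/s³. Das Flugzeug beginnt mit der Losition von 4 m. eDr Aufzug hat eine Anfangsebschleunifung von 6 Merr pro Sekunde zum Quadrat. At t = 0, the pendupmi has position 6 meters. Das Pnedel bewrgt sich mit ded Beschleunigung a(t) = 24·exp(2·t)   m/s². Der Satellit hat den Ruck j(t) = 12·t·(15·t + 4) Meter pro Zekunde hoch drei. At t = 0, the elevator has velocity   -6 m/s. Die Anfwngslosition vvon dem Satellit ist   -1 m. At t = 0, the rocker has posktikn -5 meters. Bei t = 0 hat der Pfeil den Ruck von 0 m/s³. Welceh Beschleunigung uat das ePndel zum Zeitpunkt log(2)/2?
Mit a(t) = 24·exp(2·t) und Einsetzen von t = log(2)/2, finden wir a = 48.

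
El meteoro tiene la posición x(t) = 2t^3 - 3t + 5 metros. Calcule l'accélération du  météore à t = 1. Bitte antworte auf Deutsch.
Wir müssen unsere Gleichung für die Position x(t) = 2·t^3 - 3·t + 5 2-mal ableiten. Mit d/dt von x(t) finden wir v(t) = 6·t^2 - 3. Die Ableitung von der Geschwindigkeit ergibt die Beschleunigung: a(t) = 12·t. Wir haben die Beschleunigung a(t) = 12·t. Durch Einsetzen von t = 1: a(1) = 12.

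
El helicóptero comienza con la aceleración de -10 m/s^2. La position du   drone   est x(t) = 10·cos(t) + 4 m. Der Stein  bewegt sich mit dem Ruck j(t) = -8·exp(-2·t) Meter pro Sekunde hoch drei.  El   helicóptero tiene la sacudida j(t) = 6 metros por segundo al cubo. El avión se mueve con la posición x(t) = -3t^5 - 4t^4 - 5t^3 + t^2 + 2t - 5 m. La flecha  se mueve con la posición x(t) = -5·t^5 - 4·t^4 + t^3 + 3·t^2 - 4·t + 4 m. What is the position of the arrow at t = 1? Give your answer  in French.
De l'équation de la position x(t) = -5·t^5 - 4·t^4 + t^3 + 3·t^2 - 4·t + 4, nous substituons t = 1 pour obtenir x = -5.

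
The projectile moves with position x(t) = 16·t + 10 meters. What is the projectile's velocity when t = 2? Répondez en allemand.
Wir müssen unsere Gleichung für die Position x(t) = 16·t + 10 1-mal ableiten. Durch Ableiten von der Position erhalten wir die Geschwindigkeit: v(t) = 16. Wir haben die Geschwindigkeit v(t) = 16. Durch Einsetzen von t = 2: v(2) = 16.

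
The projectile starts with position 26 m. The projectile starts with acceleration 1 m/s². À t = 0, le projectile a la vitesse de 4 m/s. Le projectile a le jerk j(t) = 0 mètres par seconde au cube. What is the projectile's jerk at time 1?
From the given jerk equation j(t) = 0, we substitute t = 1 to get j = 0.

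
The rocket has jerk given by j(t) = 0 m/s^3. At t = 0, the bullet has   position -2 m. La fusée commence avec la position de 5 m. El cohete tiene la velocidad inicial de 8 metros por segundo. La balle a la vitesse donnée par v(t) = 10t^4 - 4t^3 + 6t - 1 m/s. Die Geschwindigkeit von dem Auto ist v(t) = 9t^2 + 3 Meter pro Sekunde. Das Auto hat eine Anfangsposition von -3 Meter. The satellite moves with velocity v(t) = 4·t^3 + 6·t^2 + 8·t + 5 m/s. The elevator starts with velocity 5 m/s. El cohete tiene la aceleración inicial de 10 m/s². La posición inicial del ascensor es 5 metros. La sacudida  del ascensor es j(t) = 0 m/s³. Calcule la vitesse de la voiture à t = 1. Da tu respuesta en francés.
Nous avons la vitesse v(t) = 9·t^2 + 3. En substituant t = 1: v(1) = 12.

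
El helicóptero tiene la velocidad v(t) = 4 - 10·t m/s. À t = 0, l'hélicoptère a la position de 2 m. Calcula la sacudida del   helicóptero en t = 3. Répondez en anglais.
To solve this, we need to take 2 derivatives of our velocity equation v(t) = 4 - 10·t. Taking d/dt of v(t), we find a(t) = -10. The derivative of acceleration gives jerk: j(t) = 0. From the given jerk equation j(t) = 0, we substitute t = 3 to get j = 0.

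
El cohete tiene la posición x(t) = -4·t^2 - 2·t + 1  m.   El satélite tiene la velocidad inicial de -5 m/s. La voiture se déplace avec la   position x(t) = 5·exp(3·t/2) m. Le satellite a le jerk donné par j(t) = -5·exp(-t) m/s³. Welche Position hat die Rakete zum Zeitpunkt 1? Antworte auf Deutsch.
Mit x(t) = -4·t^2 - 2·t + 1 und Einsetzen von t = 1, finden wir x = -5.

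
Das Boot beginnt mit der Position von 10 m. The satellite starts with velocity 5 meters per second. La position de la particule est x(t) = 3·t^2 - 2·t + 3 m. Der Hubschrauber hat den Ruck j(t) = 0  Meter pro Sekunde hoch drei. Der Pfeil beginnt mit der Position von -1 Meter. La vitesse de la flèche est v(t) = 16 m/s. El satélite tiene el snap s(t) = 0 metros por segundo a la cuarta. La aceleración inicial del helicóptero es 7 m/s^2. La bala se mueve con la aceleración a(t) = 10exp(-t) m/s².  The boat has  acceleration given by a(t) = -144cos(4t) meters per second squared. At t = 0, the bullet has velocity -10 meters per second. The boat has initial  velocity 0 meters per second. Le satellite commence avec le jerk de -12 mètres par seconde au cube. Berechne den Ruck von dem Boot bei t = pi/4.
Um dies zu lösen, müssen wir 1 Ableitung unserer Gleichung für die Beschleunigung a(t) = -144·cos(4·t) nehmen. Die Ableitung von der Beschleunigung ergibt den Ruck: j(t) = 576·sin(4·t). Wir haben den Ruck j(t) = 576·sin(4·t). Durch Einsetzen von t = pi/4: j(pi/4) = 0.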